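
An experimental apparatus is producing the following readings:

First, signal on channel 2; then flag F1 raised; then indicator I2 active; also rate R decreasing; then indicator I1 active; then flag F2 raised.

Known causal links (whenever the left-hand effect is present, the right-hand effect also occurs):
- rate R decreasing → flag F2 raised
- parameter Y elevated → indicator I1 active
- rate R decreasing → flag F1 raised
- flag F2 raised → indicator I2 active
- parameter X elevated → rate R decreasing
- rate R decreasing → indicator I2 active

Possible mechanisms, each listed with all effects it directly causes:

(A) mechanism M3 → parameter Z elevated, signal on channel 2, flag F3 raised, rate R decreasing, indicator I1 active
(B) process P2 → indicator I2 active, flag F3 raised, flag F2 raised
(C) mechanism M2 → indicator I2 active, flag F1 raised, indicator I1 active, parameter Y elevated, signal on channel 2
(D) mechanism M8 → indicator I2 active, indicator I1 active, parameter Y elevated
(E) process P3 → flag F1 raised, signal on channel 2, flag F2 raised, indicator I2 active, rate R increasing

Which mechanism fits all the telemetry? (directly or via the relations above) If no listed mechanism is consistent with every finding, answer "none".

A

Testing each hypothesis:
(A) mechanism M3 — accounts for every observation (flag F1 raised via rate R decreasing → flag F1 raised)
(B) process P2 — does not account for signal on channel 2, flag F1 raised, rate R decreasing, indicator I1 active
(C) mechanism M2 — signal on channel 2 yes; flag F1 raised yes; indicator I2 active yes; rate R decreasing NO; indicator I1 active yes; flag F2 raised NO
(D) mechanism M8 — signal on channel 2 NO; flag F1 raised NO; indicator I2 active yes; rate R decreasing NO; indicator I1 active yes; flag F2 raised NO
(E) process P3 — signal on channel 2 yes; flag F1 raised yes; indicator I2 active yes; rate R decreasing NO; indicator I1 active NO; flag F2 raised yes
Only (A) is consistent with every observation.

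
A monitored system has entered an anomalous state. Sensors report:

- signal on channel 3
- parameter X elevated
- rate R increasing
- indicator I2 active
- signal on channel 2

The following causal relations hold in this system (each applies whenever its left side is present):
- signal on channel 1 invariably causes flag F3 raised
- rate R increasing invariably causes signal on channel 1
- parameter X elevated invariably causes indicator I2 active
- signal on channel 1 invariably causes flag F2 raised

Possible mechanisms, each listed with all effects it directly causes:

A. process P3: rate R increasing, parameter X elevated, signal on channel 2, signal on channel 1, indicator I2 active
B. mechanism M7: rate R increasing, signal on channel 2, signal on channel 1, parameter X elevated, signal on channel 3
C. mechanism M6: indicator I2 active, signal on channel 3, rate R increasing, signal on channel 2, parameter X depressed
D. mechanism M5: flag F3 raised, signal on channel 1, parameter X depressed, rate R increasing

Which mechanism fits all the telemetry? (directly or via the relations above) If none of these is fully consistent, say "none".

Per-candidate check:
(A) process P3 — signal on channel 3 NO; parameter X elevated yes; rate R increasing yes; indicator I2 active yes; signal on channel 2 yes
(B) mechanism M7 — signal on channel 3 yes; parameter X elevated yes; rate R increasing yes; indicator I2 active yes (through parameter X elevated → indicator I2 active); signal on channel 2 yes
(C) mechanism M6 — fails on parameter X elevated (predicts parameter X depressed, not parameter X elevated)
(D) mechanism M5 — fails on signal on channel 3, parameter X elevated, indicator I2 active, signal on channel 2 (predicts parameter X depressed, not parameter X elevated)
Only (B) is consistent with every observation.

B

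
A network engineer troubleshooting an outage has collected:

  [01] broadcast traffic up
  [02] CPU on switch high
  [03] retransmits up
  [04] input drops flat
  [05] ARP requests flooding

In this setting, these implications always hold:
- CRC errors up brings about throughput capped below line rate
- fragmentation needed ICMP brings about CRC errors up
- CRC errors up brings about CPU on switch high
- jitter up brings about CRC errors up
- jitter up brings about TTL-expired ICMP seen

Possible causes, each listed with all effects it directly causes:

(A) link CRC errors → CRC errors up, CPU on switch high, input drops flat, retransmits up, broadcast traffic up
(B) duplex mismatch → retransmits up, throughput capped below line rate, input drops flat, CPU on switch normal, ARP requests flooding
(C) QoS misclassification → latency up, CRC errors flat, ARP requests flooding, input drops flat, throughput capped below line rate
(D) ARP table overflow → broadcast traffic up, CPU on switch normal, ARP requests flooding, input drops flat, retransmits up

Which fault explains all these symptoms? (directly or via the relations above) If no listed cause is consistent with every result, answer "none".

none

Per-candidate check:
(A) link CRC errors — broadcast traffic up +; CPU on switch high +; retransmits up +; input drops flat +; ARP requests flooding -
(B) duplex mismatch — fails on broadcast traffic up, CPU on switch high (predicts CPU on switch normal, not CPU on switch high)
(C) QoS misclassification — broadcast traffic up -; CPU on switch high -; retransmits up -; input drops flat +; ARP requests flooding +
(D) ARP table overflow — broadcast traffic up +; CPU on switch high -; retransmits up +; input drops flat +; ARP requests flooding +
None of the listed candidates fits everything.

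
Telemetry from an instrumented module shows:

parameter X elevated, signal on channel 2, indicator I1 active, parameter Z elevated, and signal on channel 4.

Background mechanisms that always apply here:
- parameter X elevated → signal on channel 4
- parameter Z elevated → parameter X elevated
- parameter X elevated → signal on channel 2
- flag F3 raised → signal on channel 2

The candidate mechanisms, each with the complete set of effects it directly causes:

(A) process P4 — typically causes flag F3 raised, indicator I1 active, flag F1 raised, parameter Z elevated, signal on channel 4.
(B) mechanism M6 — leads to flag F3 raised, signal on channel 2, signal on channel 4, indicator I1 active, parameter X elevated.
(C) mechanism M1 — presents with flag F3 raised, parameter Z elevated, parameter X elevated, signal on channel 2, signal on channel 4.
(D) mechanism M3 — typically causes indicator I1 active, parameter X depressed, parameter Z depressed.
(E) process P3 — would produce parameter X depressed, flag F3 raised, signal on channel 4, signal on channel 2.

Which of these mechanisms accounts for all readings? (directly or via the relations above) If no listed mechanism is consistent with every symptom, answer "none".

A

Checking each candidate against the observations:
(A) process P4 — accounts for every observation (parameter X elevated via parameter Z elevated → parameter X elevated)
(B) mechanism M6 — parameter X elevated yes; signal on channel 2 yes; indicator I1 active yes; parameter Z elevated NO; signal on channel 4 yes
(C) mechanism M1 — parameter X elevated yes; signal on channel 2 yes; indicator I1 active NO; parameter Z elevated yes; signal on channel 4 yes
(D) mechanism M3 — fails on parameter X elevated, signal on channel 2, parameter Z elevated, signal on channel 4 (predicts parameter X depressed, not parameter X elevated; predicts parameter Z depressed, not parameter Z elevated)
(E) process P3 — fails on parameter X elevated, indicator I1 active, parameter Z elevated (predicts parameter X depressed, not parameter X elevated)
Only (A) is consistent with every observation.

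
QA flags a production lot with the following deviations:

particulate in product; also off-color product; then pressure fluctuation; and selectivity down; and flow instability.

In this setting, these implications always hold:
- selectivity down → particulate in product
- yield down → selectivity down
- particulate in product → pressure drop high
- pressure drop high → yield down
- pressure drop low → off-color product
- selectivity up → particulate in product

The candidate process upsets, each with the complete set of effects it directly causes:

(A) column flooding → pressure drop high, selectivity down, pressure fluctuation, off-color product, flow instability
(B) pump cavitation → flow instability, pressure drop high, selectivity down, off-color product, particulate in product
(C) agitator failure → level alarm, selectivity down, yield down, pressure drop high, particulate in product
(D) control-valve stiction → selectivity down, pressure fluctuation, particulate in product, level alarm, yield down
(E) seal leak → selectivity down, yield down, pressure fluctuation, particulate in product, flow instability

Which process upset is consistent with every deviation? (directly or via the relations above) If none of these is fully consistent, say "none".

A

For each candidate, compare predicted effects to what was observed:
(A) column flooding — particulate in product yes (via selectivity down → particulate in product); off-color product yes; pressure fluctuation yes; selectivity down yes; flow instability yes
(B) pump cavitation — particulate in product yes; off-color product yes; pressure fluctuation NO; selectivity down yes; flow instability yes
(C) agitator failure — particulate in product yes; off-color product NO; pressure fluctuation NO; selectivity down yes; flow instability NO
(D) control-valve stiction — particulate in product yes; off-color product NO; pressure fluctuation yes; selectivity down yes; flow instability NO
(E) seal leak — does not account for off-color product
Only (A) is consistent with every observation.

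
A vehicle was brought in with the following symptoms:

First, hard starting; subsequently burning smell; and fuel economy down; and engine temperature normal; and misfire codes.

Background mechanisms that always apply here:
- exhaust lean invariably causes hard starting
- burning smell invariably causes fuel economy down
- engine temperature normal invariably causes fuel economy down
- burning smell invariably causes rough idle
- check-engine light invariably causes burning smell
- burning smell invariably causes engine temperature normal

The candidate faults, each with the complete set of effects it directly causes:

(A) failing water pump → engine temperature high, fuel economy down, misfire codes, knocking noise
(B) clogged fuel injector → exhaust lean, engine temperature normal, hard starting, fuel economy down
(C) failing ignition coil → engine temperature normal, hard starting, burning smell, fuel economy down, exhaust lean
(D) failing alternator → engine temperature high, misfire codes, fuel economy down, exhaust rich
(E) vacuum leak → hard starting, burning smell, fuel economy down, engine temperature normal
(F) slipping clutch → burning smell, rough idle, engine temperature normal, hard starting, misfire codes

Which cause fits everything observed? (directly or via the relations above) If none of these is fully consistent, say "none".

Testing each hypothesis:
(A) failing water pump — hard starting ✗; burning smell ✗; fuel economy down ✓; engine temperature normal ✗; misfire codes ✓
(B) clogged fuel injector — does not account for burning smell, misfire codes
(C) failing ignition coil — hard starting ✓; burning smell ✓; fuel economy down ✓; engine temperature normal ✓; misfire codes ✗
(D) failing alternator — fails on hard starting, burning smell, engine temperature normal (predicts engine temperature high, not engine temperature normal)
(E) vacuum leak — does not account for misfire codes
(F) slipping clutch — accounts for every observation (fuel economy down by burning smell → fuel economy down)
(F) alone accounts for all the evidence.

F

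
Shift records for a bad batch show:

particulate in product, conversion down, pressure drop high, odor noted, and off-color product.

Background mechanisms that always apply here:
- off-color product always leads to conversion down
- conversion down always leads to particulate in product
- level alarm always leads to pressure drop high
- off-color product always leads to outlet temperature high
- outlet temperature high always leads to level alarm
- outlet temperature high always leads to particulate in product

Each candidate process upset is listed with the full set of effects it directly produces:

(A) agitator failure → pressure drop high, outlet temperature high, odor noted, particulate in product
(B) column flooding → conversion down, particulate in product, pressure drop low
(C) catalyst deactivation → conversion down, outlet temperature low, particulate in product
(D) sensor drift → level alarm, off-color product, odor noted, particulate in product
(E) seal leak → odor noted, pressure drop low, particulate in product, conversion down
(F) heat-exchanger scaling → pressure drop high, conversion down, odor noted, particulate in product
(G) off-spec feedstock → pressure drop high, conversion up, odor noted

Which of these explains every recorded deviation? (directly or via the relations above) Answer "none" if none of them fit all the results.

Checking each candidate against the observations:
(A) agitator failure — particulate in product match; conversion down miss; pressure drop high match; odor noted match; off-color product miss
(B) column flooding — particulate in product match; conversion down match; pressure drop high miss; odor noted miss; off-color product miss
(C) catalyst deactivation — does not account for pressure drop high, odor noted, off-color product
(D) sensor drift — particulate in product match; conversion down match (through off-color product → conversion down); pressure drop high match (through level alarm → pressure drop high); odor noted match; off-color product match
(E) seal leak — fails on pressure drop high, off-color product (predicts pressure drop low, not pressure drop high)
(F) heat-exchanger scaling — particulate in product match; conversion down match; pressure drop high match; odor noted match; off-color product miss
(G) off-spec feedstock — particulate in product miss; conversion down miss; pressure drop high match; odor noted match; off-color product miss
(D) is the only candidate with no mismatches.

D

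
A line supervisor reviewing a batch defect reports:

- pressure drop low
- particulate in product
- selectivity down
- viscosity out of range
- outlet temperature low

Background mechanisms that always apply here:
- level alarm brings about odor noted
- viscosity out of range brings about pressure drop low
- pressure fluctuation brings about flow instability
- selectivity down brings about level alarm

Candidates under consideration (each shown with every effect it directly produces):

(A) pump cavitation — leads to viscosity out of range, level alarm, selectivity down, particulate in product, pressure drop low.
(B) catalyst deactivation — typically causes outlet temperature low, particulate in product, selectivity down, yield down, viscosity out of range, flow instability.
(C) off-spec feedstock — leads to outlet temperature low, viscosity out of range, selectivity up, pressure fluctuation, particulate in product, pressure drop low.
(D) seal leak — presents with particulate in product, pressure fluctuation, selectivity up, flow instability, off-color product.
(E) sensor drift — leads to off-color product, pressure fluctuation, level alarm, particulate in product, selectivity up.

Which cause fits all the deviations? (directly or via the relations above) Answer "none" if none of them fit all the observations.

For each candidate, compare predicted effects to what was observed:
(A) pump cavitation — does not account for outlet temperature low
(B) catalyst deactivation — accounts for every observation (pressure drop low via viscosity out of range → pressure drop low)
(C) off-spec feedstock — pressure drop low yes; particulate in product yes; selectivity down NO; viscosity out of range yes; outlet temperature low yes
(D) seal leak — pressure drop low NO; particulate in product yes; selectivity down NO; viscosity out of range NO; outlet temperature low NO
(E) sensor drift — pressure drop low NO; particulate in product yes; selectivity down NO; viscosity out of range NO; outlet temperature low NO
Only (B) is consistent with every observation.

B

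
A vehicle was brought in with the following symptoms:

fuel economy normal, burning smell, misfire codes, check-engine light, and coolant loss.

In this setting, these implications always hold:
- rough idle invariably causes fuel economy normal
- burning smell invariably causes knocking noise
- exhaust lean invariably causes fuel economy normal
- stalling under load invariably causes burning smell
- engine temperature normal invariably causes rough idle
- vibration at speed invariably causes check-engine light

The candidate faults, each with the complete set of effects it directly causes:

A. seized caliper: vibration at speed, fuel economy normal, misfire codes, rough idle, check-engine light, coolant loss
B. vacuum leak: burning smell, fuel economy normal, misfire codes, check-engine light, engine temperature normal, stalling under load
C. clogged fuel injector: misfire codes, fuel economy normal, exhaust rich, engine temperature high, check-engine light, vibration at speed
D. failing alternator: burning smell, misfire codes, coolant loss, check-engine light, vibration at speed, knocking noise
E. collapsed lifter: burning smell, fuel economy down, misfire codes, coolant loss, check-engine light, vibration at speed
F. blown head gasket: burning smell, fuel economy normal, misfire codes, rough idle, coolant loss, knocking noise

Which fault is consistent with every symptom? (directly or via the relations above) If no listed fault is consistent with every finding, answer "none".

Testing each hypothesis:
(A) seized caliper — fuel economy normal ✓; burning smell ✗; misfire codes ✓; check-engine light ✓; coolant loss ✓
(B) vacuum leak — fuel economy normal ✓; burning smell ✓; misfire codes ✓; check-engine light ✓; coolant loss ✗
(C) clogged fuel injector — fuel economy normal ✓; burning smell ✗; misfire codes ✓; check-engine light ✓; coolant loss ✗
(D) failing alternator — does not account for fuel economy normal
(E) collapsed lifter — fuel economy normal ✗; burning smell ✓; misfire codes ✓; check-engine light ✓; coolant loss ✓
(F) blown head gasket — fuel economy normal ✓; burning smell ✓; misfire codes ✓; check-engine light ✗; coolant loss ✓
No candidate is consistent with all observations.

none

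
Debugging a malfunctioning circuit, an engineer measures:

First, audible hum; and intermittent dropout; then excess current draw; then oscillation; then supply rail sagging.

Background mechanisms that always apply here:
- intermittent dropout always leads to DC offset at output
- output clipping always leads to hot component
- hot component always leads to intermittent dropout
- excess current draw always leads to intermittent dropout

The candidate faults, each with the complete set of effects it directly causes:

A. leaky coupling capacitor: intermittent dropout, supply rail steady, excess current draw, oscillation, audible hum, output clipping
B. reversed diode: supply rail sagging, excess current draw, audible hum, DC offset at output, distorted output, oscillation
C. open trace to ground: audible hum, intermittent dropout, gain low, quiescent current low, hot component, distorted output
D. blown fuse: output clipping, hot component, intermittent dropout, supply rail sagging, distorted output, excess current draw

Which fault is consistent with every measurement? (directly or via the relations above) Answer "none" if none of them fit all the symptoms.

B

Checking each candidate against the observations:
(A) leaky coupling capacitor — audible hum yes; intermittent dropout yes; excess current draw yes; oscillation yes; supply rail sagging NO
(B) reversed diode — audible hum yes; intermittent dropout yes (through excess current draw → intermittent dropout); excess current draw yes; oscillation yes; supply rail sagging yes
(C) open trace to ground — audible hum yes; intermittent dropout yes; excess current draw NO; oscillation NO; supply rail sagging NO
(D) blown fuse — audible hum NO; intermittent dropout yes; excess current draw yes; oscillation NO; supply rail sagging yes
(B) alone accounts for all the evidence.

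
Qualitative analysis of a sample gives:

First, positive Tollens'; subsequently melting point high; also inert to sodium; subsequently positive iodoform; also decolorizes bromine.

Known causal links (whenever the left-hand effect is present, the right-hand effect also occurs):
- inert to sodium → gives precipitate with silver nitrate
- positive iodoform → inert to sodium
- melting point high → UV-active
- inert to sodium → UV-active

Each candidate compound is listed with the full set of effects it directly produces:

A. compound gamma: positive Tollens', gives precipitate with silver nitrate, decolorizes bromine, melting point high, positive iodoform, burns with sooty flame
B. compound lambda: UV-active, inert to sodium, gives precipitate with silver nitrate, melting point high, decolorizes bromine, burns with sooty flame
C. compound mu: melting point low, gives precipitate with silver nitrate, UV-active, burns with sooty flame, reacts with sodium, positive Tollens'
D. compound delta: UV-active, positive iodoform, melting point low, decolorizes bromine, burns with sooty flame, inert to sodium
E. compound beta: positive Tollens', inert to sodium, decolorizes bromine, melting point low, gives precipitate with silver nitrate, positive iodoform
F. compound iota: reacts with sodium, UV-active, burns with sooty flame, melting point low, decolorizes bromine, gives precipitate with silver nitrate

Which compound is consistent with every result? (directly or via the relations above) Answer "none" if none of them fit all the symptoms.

Checking each candidate against the observations:
(A) compound gamma — positive Tollens' match; melting point high match; inert to sodium match (through positive iodoform → inert to sodium); positive iodoform match; decolorizes bromine match
(B) compound lambda — positive Tollens' miss; melting point high match; inert to sodium match; positive iodoform miss; decolorizes bromine match
(C) compound mu — positive Tollens' match; melting point high miss; inert to sodium miss; positive iodoform miss; decolorizes bromine miss
(D) compound delta — fails on positive Tollens', melting point high (predicts melting point low, not melting point high)
(E) compound beta — positive Tollens' match; melting point high miss; inert to sodium match; positive iodoform match; decolorizes bromine match
(F) compound iota — fails on positive Tollens', melting point high, inert to sodium, positive iodoform (predicts melting point low, not melting point high; predicts reacts with sodium, not inert to sodium)
Only (A) is consistent with every observation.

A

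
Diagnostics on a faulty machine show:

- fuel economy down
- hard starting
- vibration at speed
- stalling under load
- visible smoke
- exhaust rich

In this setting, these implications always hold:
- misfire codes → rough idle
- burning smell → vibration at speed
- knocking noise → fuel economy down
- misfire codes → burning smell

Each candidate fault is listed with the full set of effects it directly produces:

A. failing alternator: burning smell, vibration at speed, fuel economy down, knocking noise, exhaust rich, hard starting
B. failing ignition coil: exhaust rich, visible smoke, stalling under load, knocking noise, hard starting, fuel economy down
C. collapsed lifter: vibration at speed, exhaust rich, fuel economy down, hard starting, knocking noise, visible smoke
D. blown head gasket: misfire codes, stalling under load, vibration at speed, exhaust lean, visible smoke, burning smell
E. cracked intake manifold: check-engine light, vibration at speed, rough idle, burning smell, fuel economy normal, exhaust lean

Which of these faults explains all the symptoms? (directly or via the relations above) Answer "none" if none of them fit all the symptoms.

none

Checking each candidate against the observations:
(A) failing alternator — fuel economy down yes; hard starting yes; vibration at speed yes; stalling under load NO; visible smoke NO; exhaust rich yes
(B) failing ignition coil — fuel economy down yes; hard starting yes; vibration at speed NO; stalling under load yes; visible smoke yes; exhaust rich yes
(C) collapsed lifter — fuel economy down yes; hard starting yes; vibration at speed yes; stalling under load NO; visible smoke yes; exhaust rich yes
(D) blown head gasket — fails on fuel economy down, hard starting, exhaust rich (predicts exhaust lean, not exhaust rich)
(E) cracked intake manifold — fails on fuel economy down, hard starting, stalling under load, visible smoke, exhaust rich (predicts fuel economy normal, not fuel economy down; predicts exhaust lean, not exhaust rich)
No candidate is consistent with all observations.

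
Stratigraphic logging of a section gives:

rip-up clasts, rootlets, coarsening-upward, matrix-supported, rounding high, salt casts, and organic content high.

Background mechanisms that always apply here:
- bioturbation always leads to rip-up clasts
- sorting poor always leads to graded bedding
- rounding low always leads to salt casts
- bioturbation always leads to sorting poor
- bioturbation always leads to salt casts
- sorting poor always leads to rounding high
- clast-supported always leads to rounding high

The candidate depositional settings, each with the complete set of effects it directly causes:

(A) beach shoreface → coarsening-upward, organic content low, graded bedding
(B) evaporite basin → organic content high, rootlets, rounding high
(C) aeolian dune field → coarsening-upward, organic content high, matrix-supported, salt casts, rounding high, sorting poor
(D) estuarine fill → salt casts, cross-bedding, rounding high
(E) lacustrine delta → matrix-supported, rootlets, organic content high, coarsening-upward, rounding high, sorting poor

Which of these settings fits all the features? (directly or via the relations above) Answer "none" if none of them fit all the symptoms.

For each candidate, compare predicted effects to what was observed:
(A) beach shoreface — rip-up clasts miss; rootlets miss; coarsening-upward match; matrix-supported miss; rounding high miss; salt casts miss; organic content high miss
(B) evaporite basin — rip-up clasts miss; rootlets match; coarsening-upward miss; matrix-supported miss; rounding high match; salt casts miss; organic content high match
(C) aeolian dune field — rip-up clasts miss; rootlets miss; coarsening-upward match; matrix-supported match; rounding high match; salt casts match; organic content high match
(D) estuarine fill — does not account for rip-up clasts, rootlets, coarsening-upward, matrix-supported, organic content high
(E) lacustrine delta — does not account for rip-up clasts, salt casts
Every candidate fails on at least one observation.

none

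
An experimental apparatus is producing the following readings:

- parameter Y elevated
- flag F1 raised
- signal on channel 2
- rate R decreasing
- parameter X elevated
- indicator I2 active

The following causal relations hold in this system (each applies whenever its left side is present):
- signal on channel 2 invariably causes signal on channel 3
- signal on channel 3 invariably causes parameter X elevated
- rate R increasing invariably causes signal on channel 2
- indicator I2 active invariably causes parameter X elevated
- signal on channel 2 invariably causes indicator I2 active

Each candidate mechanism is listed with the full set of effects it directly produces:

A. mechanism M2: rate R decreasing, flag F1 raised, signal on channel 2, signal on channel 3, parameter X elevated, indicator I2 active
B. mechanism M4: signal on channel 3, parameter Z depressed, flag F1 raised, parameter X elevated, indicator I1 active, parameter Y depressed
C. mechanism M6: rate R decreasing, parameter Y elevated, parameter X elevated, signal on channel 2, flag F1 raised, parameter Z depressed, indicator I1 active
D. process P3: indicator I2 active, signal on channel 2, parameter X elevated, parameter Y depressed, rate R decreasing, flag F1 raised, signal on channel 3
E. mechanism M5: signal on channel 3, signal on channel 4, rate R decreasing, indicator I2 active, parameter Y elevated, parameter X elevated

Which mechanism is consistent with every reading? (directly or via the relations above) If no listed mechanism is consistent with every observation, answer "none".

C

Checking each candidate against the observations:
(A) mechanism M2 — does not account for parameter Y elevated
(B) mechanism M4 — fails on parameter Y elevated, signal on channel 2, rate R decreasing, indicator I2 active (predicts parameter Y depressed, not parameter Y elevated)
(C) mechanism M6 — parameter Y elevated yes; flag F1 raised yes; signal on channel 2 yes; rate R decreasing yes; parameter X elevated yes; indicator I2 active yes (via signal on channel 2 → indicator I2 active)
(D) process P3 — fails on parameter Y elevated (predicts parameter Y depressed, not parameter Y elevated)
(E) mechanism M5 — does not account for flag F1 raised, signal on channel 2
Only (C) is consistent with every observation.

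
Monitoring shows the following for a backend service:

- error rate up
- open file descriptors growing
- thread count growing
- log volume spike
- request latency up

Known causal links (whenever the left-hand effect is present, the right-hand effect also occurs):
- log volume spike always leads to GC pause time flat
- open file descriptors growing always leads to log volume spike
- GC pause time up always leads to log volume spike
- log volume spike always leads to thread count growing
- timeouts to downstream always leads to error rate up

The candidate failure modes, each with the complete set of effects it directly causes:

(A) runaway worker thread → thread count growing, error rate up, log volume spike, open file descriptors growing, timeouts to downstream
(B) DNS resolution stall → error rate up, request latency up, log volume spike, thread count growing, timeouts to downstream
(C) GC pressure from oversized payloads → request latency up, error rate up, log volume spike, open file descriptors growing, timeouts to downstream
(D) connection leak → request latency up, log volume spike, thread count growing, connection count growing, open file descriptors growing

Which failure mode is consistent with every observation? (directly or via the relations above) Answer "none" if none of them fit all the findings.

C

Checking each candidate against the observations:
(A) runaway worker thread — error rate up ✓; open file descriptors growing ✓; thread count growing ✓; log volume spike ✓; request latency up ✗
(B) DNS resolution stall — does not account for open file descriptors growing
(C) GC pressure from oversized payloads — error rate up ✓; open file descriptors growing ✓; thread count growing ✓ (by log volume spike → thread count growing); log volume spike ✓; request latency up ✓
(D) connection leak — does not account for error rate up
Only (C) is consistent with every observation.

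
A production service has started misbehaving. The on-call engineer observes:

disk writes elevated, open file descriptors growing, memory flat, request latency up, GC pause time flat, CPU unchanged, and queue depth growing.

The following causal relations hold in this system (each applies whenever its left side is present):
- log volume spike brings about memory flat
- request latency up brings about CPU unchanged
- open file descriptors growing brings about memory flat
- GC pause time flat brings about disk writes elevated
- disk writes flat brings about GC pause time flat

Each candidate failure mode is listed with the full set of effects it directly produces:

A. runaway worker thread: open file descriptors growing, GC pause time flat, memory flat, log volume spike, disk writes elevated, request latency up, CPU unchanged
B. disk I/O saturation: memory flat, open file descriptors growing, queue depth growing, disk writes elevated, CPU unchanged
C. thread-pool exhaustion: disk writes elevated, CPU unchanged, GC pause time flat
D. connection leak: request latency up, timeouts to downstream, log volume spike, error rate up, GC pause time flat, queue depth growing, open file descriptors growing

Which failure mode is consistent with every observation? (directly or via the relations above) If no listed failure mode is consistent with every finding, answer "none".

Per-candidate check:
(A) runaway worker thread — disk writes elevated ✓; open file descriptors growing ✓; memory flat ✓; request latency up ✓; GC pause time flat ✓; CPU unchanged ✓; queue depth growing ✗
(B) disk I/O saturation — does not account for request latency up, GC pause time flat
(C) thread-pool exhaustion — disk writes elevated ✓; open file descriptors growing ✗; memory flat ✗; request latency up ✗; GC pause time flat ✓; CPU unchanged ✓; queue depth growing ✗
(D) connection leak — disk writes elevated ✓ (through GC pause time flat → disk writes elevated); open file descriptors growing ✓; memory flat ✓ (through open file descriptors growing → memory flat); request latency up ✓; GC pause time flat ✓; CPU unchanged ✓ (through request latency up → CPU unchanged); queue depth growing ✓
(D) is the only candidate with no mismatches.

D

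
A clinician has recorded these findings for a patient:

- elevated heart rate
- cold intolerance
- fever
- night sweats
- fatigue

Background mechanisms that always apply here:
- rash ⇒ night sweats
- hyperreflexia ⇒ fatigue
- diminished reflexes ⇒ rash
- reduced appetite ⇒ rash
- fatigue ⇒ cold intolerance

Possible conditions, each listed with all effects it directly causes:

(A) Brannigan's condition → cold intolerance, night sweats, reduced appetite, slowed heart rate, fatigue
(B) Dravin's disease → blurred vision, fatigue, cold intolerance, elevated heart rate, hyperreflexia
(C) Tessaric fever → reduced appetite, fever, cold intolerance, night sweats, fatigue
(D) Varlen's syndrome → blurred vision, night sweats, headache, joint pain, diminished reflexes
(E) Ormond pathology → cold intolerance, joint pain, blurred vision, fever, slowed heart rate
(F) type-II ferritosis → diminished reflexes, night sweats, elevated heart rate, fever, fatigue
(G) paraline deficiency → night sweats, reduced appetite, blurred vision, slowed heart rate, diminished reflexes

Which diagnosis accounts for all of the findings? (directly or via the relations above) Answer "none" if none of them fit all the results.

For each candidate, compare predicted effects to what was observed:
(A) Brannigan's condition — fails on elevated heart rate, fever (predicts slowed heart rate, not elevated heart rate)
(B) Dravin's disease — does not account for fever, night sweats
(C) Tessaric fever — does not account for elevated heart rate
(D) Varlen's syndrome — does not account for elevated heart rate, cold intolerance, fever, fatigue
(E) Ormond pathology — fails on elevated heart rate, night sweats, fatigue (predicts slowed heart rate, not elevated heart rate)
(F) type-II ferritosis — elevated heart rate ✓; cold intolerance ✓ (through fatigue → cold intolerance); fever ✓; night sweats ✓; fatigue ✓
(G) paraline deficiency — elevated heart rate ✗; cold intolerance ✗; fever ✗; night sweats ✓; fatigue ✗
Only (F) is consistent with every observation.

F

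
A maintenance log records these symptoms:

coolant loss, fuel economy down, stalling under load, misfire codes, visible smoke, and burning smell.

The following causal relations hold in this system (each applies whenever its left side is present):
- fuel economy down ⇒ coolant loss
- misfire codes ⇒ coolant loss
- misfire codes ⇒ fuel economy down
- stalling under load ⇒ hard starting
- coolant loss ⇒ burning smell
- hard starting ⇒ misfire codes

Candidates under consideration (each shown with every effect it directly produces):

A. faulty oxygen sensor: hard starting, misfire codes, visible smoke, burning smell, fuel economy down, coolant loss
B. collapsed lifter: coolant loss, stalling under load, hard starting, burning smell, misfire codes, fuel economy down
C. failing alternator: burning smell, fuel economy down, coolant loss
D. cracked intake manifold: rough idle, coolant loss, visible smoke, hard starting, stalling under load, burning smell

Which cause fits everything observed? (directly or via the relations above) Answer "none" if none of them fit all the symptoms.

D

Per-candidate check:
(A) faulty oxygen sensor — coolant loss +; fuel economy down +; stalling under load -; misfire codes +; visible smoke +; burning smell +
(B) collapsed lifter — coolant loss +; fuel economy down +; stalling under load +; misfire codes +; visible smoke -; burning smell +
(C) failing alternator — does not account for stalling under load, misfire codes, visible smoke
(D) cracked intake manifold — accounts for every observation (fuel economy down by hard starting → misfire codes → fuel economy down)
(D) is the only candidate with no mismatches.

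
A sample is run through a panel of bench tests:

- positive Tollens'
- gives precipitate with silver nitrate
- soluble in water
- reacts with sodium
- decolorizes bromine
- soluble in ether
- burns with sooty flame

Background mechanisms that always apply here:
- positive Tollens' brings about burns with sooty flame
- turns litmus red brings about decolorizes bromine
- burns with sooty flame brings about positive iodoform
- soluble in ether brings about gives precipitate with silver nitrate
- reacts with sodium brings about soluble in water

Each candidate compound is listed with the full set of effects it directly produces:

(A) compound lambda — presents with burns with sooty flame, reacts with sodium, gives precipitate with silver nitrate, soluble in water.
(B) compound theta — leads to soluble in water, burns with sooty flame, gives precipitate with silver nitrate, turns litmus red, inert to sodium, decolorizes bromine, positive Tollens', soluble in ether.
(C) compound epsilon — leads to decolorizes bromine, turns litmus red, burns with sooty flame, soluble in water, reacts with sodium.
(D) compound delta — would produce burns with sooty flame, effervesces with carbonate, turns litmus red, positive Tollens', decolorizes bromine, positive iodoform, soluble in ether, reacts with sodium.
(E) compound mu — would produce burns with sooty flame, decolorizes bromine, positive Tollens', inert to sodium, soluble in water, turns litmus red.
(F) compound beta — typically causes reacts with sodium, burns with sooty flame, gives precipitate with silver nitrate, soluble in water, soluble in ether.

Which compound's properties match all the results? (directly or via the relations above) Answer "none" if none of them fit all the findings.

D

Per-candidate check:
(A) compound lambda — does not account for positive Tollens', decolorizes bromine, soluble in ether
(B) compound theta — fails on reacts with sodium (predicts inert to sodium, not reacts with sodium)
(C) compound epsilon — does not account for positive Tollens', gives precipitate with silver nitrate, soluble in ether
(D) compound delta — accounts for every observation (gives precipitate with silver nitrate by soluble in ether → gives precipitate with silver nitrate)
(E) compound mu — positive Tollens' ✓; gives precipitate with silver nitrate ✗; soluble in water ✓; reacts with sodium ✗; decolorizes bromine ✓; soluble in ether ✗; burns with sooty flame ✓
(F) compound beta — positive Tollens' ✗; gives precipitate with silver nitrate ✓; soluble in water ✓; reacts with sodium ✓; decolorizes bromine ✗; soluble in ether ✓; burns with sooty flame ✓
Only (D) is consistent with every observation.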